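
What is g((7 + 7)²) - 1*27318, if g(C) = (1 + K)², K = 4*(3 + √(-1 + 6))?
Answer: -27069 + 104*√5 ≈ -26836.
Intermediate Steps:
K = 12 + 4*√5 (K = 4*(3 + √5) = 12 + 4*√5 ≈ 20.944)
g(C) = (13 + 4*√5)² (g(C) = (1 + (12 + 4*√5))² = (13 + 4*√5)²)
g((7 + 7)²) - 1*27318 = (249 + 104*√5) - 1*27318 = (249 + 104*√5) - 27318 = -27069 + 104*√5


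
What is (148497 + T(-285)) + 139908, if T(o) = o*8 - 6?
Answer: 286119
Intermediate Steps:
T(o) = -6 + 8*o (T(o) = 8*o - 6 = -6 + 8*o)
(148497 + T(-285)) + 139908 = (148497 + (-6 + 8*(-285))) + 139908 = (148497 + (-6 - 2280)) + 139908 = (148497 - 2286) + 139908 = 146211 + 139908 = 286119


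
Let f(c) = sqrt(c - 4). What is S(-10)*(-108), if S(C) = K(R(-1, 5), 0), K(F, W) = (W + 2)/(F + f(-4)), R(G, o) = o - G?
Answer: -324/11 + 108*I*sqrt(2)/11 ≈ -29.455 + 13.885*I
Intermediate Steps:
f(c) = sqrt(-4 + c)
K(F, W) = (2 + W)/(F + 2*I*sqrt(2)) (K(F, W) = (W + 2)/(F + sqrt(-4 - 4)) = (2 + W)/(F + sqrt(-8)) = (2 + W)/(F + 2*I*sqrt(2)))
S(C) = 2/(6 + 2*I*sqrt(2)) (S(C) = (2 + 0)/((5 - 1*(-1)) + 2*I*sqrt(2)) = 2/((5 + 1) + 2*I*sqrt(2)) = 2/(6 + 2*I*sqrt(2)))
S(-10)*(-108) = (3/11 - I*sqrt(2)/11)*(-108) = -324/11 + 108*I*sqrt(2)/11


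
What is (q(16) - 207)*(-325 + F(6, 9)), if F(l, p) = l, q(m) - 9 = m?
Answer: 58058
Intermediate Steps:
q(m) = 9 + m
(q(16) - 207)*(-325 + F(6, 9)) = ((9 + 16) - 207)*(-325 + 6) = (25 - 207)*(-319) = -182*(-319) = 58058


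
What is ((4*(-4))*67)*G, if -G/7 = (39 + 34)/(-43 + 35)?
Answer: -68474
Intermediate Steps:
G = 511/8 (G = -7*(39 + 34)/(-43 + 35) = -511/(-8) = -511*(-1)/8 = -7*(-73/8) = 511/8 ≈ 63.875)
((4*(-4))*67)*G = ((4*(-4))*67)*(511/8) = -16*67*(511/8) = -1072*511/8 = -68474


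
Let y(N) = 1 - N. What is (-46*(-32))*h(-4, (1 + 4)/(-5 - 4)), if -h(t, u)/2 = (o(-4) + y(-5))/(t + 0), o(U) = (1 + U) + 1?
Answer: 2944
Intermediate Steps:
o(U) = 2 + U
h(t, u) = -8/t (h(t, u) = -2*((2 - 4) + (1 - 1*(-5)))/(t + 0) = -2*(-2 + (1 + 5))/t = -2*(-2 + 6)/t = -8/t)
(-46*(-32))*h(-4, (1 + 4)/(-5 - 4)) = (-46*(-32))*(-8/(-4)) = 1472*(-8*(-¼)) = 1472*2 = 2944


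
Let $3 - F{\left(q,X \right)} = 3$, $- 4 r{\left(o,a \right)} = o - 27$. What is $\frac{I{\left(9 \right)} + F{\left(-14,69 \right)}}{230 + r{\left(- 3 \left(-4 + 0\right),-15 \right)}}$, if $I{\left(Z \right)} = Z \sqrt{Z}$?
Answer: $\frac{108}{935} \approx 0.11551$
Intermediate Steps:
$r{\left(o,a \right)} = \frac{27}{4} - \frac{o}{4}$ ($r{\left(o,a \right)} = - \frac{o - 27}{4} = - \frac{-27 + o}{4} = \frac{27}{4} - \frac{o}{4}$)
$I{\left(Z \right)} = Z^{\frac{3}{2}}$
$F{\left(q,X \right)} = 0$ ($F{\left(q,X \right)} = 3 - 3 = 0$)
$\frac{I{\left(9 \right)} + F{\left(-14,69 \right)}}{230 + r{\left(- 3 \left(-4 + 0\right),-15 \right)}} = \frac{9^{\frac{3}{2}} + 0}{230 + \left(\frac{27}{4} - \frac{\left(-3\right) \left(-4 + 0\right)}{4}\right)} = \frac{27 + 0}{230 + \left(\frac{27}{4} - \frac{\left(-3\right) \left(-4\right)}{4}\right)} = \frac{27}{230 + \left(\frac{27}{4} - 3\right)} = \frac{27}{230 + \frac{15}{4}} = \frac{27}{\frac{935}{4}} = 27 \cdot \frac{4}{935} = \frac{108}{935}$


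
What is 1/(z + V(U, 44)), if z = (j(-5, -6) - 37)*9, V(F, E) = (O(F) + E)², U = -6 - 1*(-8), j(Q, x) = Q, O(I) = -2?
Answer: 1/1386 ≈ 0.00072150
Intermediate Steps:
U = 2 (U = -6 + 8 = 2)
V(F, E) = (-2 + E)²
z = -378 (z = (-5 - 37)*9 = -42*9 = -378)
1/(z + V(U, 44)) = 1/(-378 + (-2 + 44)²) = 1/(-378 + 42²) = 1/(-378 + 1764) = 1/1386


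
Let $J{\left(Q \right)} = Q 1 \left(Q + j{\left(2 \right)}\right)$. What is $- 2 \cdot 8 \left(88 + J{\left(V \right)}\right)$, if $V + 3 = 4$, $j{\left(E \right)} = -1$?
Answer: $-1408$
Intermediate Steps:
$V = 1$ ($V = -3 + 4 = 1$)
$J{\left(Q \right)} = Q \left(-1 + Q\right)$ ($J{\left(Q \right)} = Q 1 \left(Q - 1\right) = Q \left(-1 + Q\right)$)
$- 2 \cdot 8 \left(88 + J{\left(V \right)}\right) = - 2 \cdot 8 \left(88 + 1 \left(-1 + 1\right)\right) = - 2 \cdot 8 \left(88 + 1 \cdot 0\right) = - 2 \cdot 8 \left(88 + 0\right) = - 2 \cdot 8 \cdot 88 = \left(-2\right) 704 = -1408$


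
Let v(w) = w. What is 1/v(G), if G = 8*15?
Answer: 1/120 ≈ 0.0083333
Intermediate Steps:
G = 120
1/v(G) = 1/120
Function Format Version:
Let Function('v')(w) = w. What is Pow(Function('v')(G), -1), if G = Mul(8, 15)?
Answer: Rational(1, 120) ≈ 0.0083333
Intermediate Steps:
G = 120
Pow(Function('v')(G), -1) = Pow(120, -1) = Rational(1, 120)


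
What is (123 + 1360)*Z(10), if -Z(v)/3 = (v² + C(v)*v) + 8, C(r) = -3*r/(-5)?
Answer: -747432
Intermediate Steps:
C(r) = 3*r/5 (C(r) = -3*r*(-⅕) = 3*r/5)
Z(v) = -24 - 24*v²/5 (Z(v) = -3*((v² + (3*v/5)*v) + 8) = -3*((v² + 3*v²/5) + 8) = -3*(8*v²/5 + 8) = -3*(8 + 8*v²/5) = -24 - 24*v²/5)
(123 + 1360)*Z(10) = (123 + 1360)*(-24 - 24/5*10²) = 1483*(-24 - 24/5*100) = 1483*(-24 - 480) = 1483*(-504) = -747432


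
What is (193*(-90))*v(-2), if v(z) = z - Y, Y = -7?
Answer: -86850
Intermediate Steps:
v(z) = 7 + z (v(z) = z - 1*(-7) = z + 7 = 7 + z)
(193*(-90))*v(-2) = (193*(-90))*(7 - 2) = -17370*5 = -86850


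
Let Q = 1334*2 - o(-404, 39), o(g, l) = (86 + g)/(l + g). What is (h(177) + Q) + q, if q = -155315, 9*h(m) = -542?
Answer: -501646087/3285 ≈ -1.5271e+5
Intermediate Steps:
h(m) = -542/9 (h(m) = (⅑)*(-542) = -542/9)
o(g, l) = (86 + g)/(g + l)
Q = 973502/365 (Q = 1334*2 - (86 - 404)/(-404 + 39) = 2668 - (-318)/(-365) = 2668 - (-1)*(-318)/365 = 2668 - 1*318/365 = 2668 - 318/365 = 973502/365 ≈ 2667.1)
(h(177) + Q) + q = (-542/9 + 973502/365) - 155315 = 8563688/3285 - 155315 = -501646087/3285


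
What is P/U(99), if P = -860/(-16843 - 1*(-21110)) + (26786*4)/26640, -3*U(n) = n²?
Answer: -4934921/4220105670 ≈ -0.0011694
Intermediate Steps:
U(n) = -n²/3
P = 54284131/14209110 (P = -860/(-16843 + 21110) + 107144*(1/26640) = -860/4267 + 13393/3330 = 54284131/14209110 ≈ 3.8204)
P/U(99) = 54284131/(14209110*((-⅓*99²))) = 54284131/(14209110*((-⅓*9801))) = (54284131/14209110)/(-3267) = (54284131/14209110)*(-1/3267) = -4934921/4220105670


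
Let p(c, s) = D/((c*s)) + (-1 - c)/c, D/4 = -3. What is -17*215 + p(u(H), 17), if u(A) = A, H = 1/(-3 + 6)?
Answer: -62239/17 ≈ -3661.1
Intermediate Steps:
H = ⅓ (H = 1/3 = ⅓ ≈ 0.33333)
D = -12 (D = 4*(-3) = -12)
p(c, s) = (-1 - c)/c - 12/(c*s) (p(c, s) = -12*1/(c*s) + (-1 - c)/c = -12/(c*s) + (-1 - c)/c = (-1 - c)/c - 12/(c*s))
-17*215 + p(u(H), 17) = -17*215 + (-12 - 1*17 - 1*⅓*17)/((⅓)*17) = -3655 + 3*(1/17)*(-12 - 17 - 17/3) = -3655 + 3*(1/17)*(-104/3) = -3655 - 104/17 = -62239/17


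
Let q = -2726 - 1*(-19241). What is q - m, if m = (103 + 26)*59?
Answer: 8904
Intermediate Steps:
m = 7611 (m = 129*59 = 7611)
q = 16515 (q = -2726 + 19241 = 16515)
q - m = 16515 - 1*7611 = 16515 - 7611 = 8904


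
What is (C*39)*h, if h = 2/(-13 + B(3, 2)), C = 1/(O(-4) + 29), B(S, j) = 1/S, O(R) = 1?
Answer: -39/190 ≈ -0.20526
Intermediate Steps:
C = 1/30 (C = 1/(1 + 29) = 1/30 ≈ 0.033333)
h = -3/19 (h = 2/(-13 + 1/3) = 2/(-13 + ⅓) = 2/(-38/3) = 2*(-3/38) = -3/19 ≈ -0.15789)
(C*39)*h = ((1/30)*39)*(-3/19) = (13/10)*(-3/19) = -39/190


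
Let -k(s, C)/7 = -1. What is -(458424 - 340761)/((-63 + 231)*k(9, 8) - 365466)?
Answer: 39221/121430 ≈ 0.32299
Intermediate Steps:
k(s, C) = 7 (k(s, C) = -7*(-1) = 7)
-(458424 - 340761)/((-63 + 231)*k(9, 8) - 365466) = -(458424 - 340761)/((-63 + 231)*7 - 365466) = -117663/(168*7 - 365466) = -117663/(1176 - 365466) = -117663/(-364290) = -117663*(-1)/364290 = -1*(-39221/121430) = 39221/121430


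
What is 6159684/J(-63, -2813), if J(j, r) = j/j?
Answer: 6159684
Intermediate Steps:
J(j, r) = 1
6159684/J(-63, -2813) = 6159684/1 = 6159684*1 = 6159684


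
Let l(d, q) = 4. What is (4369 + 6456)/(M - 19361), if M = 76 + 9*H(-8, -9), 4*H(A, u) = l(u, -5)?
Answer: -10825/19276 ≈ -0.56158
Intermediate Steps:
H(A, u) = 1 (H(A, u) = (¼)*4 = 1)
M = 85 (M = 76 + 9*1 = 76 + 9 = 85)
(4369 + 6456)/(M - 19361) = (4369 + 6456)/(85 - 19361) = 10825/(-19276) = 10825*(-1/19276) = -10825/19276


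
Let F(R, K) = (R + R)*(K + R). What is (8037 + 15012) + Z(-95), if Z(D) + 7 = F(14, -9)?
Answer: 23182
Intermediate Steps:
F(R, K) = 2*R*(K + R) (F(R, K) = (2*R)*(K + R) = 2*R*(K + R))
Z(D) = 133 (Z(D) = -7 + 2*14*(-9 + 14) = -7 + 2*14*5 = -7 + 140 = 133)
(8037 + 15012) + Z(-95) = (8037 + 15012) + 133 = 23049 + 133 = 23182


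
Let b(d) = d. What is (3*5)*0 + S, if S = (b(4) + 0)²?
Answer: 16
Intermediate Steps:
S = 16 (S = (4 + 0)² = 4² = 16)
(3*5)*0 + S = (3*5)*0 + 16 = 15*0 + 16 = 0 + 16 = 16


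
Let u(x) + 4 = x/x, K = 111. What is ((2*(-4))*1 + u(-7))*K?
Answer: -1221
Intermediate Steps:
u(x) = -3 (u(x) = -4 + x/x = -4 + 1 = -3)
((2*(-4))*1 + u(-7))*K = ((2*(-4))*1 - 3)*111 = (-8*1 - 3)*111 = (-8 - 3)*111 = -11*111 = -1221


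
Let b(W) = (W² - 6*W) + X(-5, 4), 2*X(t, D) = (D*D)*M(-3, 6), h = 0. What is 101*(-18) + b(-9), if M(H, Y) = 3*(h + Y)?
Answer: -1539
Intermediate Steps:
M(H, Y) = 3*Y (M(H, Y) = 3*(0 + Y) = 3*Y)
X(t, D) = 9*D² (X(t, D) = ((D*D)*(3*6))/2 = (D²*18)/2 = (18*D²)/2 = 9*D²)
b(W) = 144 + W² - 6*W (b(W) = (W² - 6*W) + 9*4² = (W² - 6*W) + 9*16 = (W² - 6*W) + 144 = 144 + W² - 6*W)
101*(-18) + b(-9) = 101*(-18) + (144 + (-9)² - 6*(-9)) = -1818 + (144 + 81 + 54) = -1818 + 279 = -1539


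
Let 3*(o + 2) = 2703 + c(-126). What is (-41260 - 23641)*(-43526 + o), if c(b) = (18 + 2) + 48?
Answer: 8295191513/3 ≈ 2.7651e+9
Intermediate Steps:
c(b) = 68 (c(b) = 20 + 48 = 68)
o = 2765/3 (o = -2 + (2703 + 68)/3 = -2 + (⅓)*2771 = -2 + 2771/3 = 2765/3 ≈ 921.67)
(-41260 - 23641)*(-43526 + o) = (-41260 - 23641)*(-43526 + 2765/3) = -64901*(-127813/3) = 8295191513/3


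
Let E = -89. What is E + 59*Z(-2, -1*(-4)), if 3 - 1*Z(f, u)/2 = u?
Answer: -207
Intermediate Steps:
Z(f, u) = 6 - 2*u
E + 59*Z(-2, -1*(-4)) = -89 + 59*(6 - (-2)*(-4)) = -89 + 59*(6 - 2*4) = -89 + 59*(6 - 8) = -89 + 59*(-2) = -89 - 118 = -207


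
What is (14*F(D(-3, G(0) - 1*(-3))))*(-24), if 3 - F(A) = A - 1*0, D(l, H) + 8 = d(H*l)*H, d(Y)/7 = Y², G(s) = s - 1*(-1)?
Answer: 1351056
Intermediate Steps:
G(s) = 1 + s (G(s) = s + 1 = 1 + s)
d(Y) = 7*Y²
D(l, H) = -8 + 7*H³*l² (D(l, H) = -8 + (7*(H*l)²)*H = -8 + (7*(H²*l²))*H = -8 + (7*H²*l²)*H = -8 + 7*H³*l²)
F(A) = 3 - A (F(A) = 3 - (A - 1*0) = 3 - (A + 0) = 3 - A)
(14*F(D(-3, G(0) - 1*(-3))))*(-24) = (14*(3 - (-8 + 7*((1 + 0) - 1*(-3))³*(-3)²)))*(-24) = (14*(3 - (-8 + 7*(1 + 3)³*9)))*(-24) = (14*(3 - (-8 + 7*4³*9)))*(-24) = (14*(3 - (-8 + 7*64*9)))*(-24) = (14*(3 - (-8 + 4032)))*(-24) = (14*(3 - 1*4024))*(-24) = (14*(3 - 4024))*(-24) = (14*(-4021))*(-24) = -56294*(-24) = 1351056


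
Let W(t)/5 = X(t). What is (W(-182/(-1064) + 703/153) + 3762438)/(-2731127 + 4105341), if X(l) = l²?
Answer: 508736041975637/185808002638176 ≈ 2.7380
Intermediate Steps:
W(t) = 5*t²
(W(-182/(-1064) + 703/153) + 3762438)/(-2731127 + 4105341) = (5*(-182/(-1064) + 703/153)² + 3762438)/(-2731127 + 4105341) = (5*(-182*(-1/1064) + 703*(1/153))² + 3762438)/1374214 = (5*(13/76 + 703/153)² + 3762438)*(1/1374214) = (5*(55417/11628)² + 3762438)*(1/1374214) = (5*(3071043889/135210384) + 3762438)*(1/1374214) = (15355219445/135210384 + 3762438)*(1/1374214) = (508736041975637/135210384)*(1/1374214) = 508736041975637/185808002638176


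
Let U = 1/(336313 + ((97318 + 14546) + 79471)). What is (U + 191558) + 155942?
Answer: 183357680001/527648 ≈ 3.4750e+5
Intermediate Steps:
U = 1/527648 (U = 1/(336313 + (111864 + 79471)) = 1/(336313 + 191335) = 1/527648 ≈ 1.8952e-6)
(U + 191558) + 155942 = (1/527648 + 191558) + 155942 = 101075195585/527648 + 155942 = 183357680001/527648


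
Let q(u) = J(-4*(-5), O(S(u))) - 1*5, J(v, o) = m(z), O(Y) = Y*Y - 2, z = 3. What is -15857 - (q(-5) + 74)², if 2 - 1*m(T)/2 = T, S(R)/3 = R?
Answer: -20346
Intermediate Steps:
S(R) = 3*R
m(T) = 4 - 2*T
O(Y) = -2 + Y² (O(Y) = Y² - 2 = -2 + Y²)
J(v, o) = -2 (J(v, o) = 4 - 2*3 = 4 - 6 = -2)
q(u) = -7 (q(u) = -2 - 1*5 = -2 - 5 = -7)
-15857 - (q(-5) + 74)² = -15857 - (-7 + 74)² = -15857 - 1*67² = -15857 - 1*4489 = -15857 - 4489 = -20346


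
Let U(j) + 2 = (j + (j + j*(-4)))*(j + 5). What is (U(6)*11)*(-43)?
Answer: 63382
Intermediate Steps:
U(j) = -2 - 2*j*(5 + j) (U(j) = -2 + (j + (j + j*(-4)))*(j + 5) = -2 + (j + (j - 4*j))*(5 + j) = -2 + (j - 3*j)*(5 + j) = -2 + (-2*j)*(5 + j) = -2 - 2*j*(5 + j))
(U(6)*11)*(-43) = ((-2 - 10*6 - 2*6²)*11)*(-43) = ((-2 - 60 - 2*36)*11)*(-43) = ((-2 - 60 - 72)*11)*(-43) = -134*11*(-43) = -1474*(-43) = 63382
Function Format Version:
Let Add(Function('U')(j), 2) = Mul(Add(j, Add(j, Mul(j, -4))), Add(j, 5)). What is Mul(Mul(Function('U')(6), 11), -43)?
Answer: 63382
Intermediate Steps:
Function('U')(j) = Add(-2, Mul(-2, j, Add(5, j))) (Function('U')(j) = Add(-2, Mul(Add(j, Add(j, Mul(j, -4))), Add(j, 5))) = Add(-2, Mul(Add(j, Add(j, Mul(-4, j))), Add(5, j))) = Add(-2, Mul(Add(j, Mul(-3, j)), Add(5, j))) = Add(-2, Mul(Mul(-2, j), Add(5, j))) = Add(-2, Mul(-2, j, Add(5, j))))
Mul(Mul(Function('U')(6), 11), -43) = Mul(Mul(Add(-2, Mul(-10, 6), Mul(-2, Pow(6, 2))), 11), -43) = Mul(Mul(Add(-2, -60, Mul(-2, 36)), 11), -43) = Mul(Mul(Add(-2, -60, -72), 11), -43) = Mul(Mul(-134, 11), -43) = Mul(-1474, -43) = 63382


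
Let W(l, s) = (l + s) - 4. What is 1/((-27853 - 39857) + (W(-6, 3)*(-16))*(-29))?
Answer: -1/70958 ≈ -1.4093e-5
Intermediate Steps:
W(l, s) = -4 + l + s
1/((-27853 - 39857) + (W(-6, 3)*(-16))*(-29)) = 1/((-27853 - 39857) + ((-4 - 6 + 3)*(-16))*(-29)) = 1/(-67710 - 7*(-16)*(-29)) = 1/(-67710 + 112*(-29)) = 1/(-67710 - 3248) = 1/(-70958) = -1/70958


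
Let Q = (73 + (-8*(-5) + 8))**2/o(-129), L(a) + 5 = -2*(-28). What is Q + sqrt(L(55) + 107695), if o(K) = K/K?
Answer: 14641 + sqrt(107746) ≈ 14969.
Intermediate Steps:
o(K) = 1
L(a) = 51 (L(a) = -5 - 2*(-28) = -5 + 56 = 51)
Q = 14641 (Q = (73 + (-8*(-5) + 8))**2/1 = (73 + (40 + 8))**2*1 = (73 + 48)**2*1 = 121**2*1 = 14641*1 = 14641)
Q + sqrt(L(55) + 107695) = 14641 + sqrt(51 + 107695) = 14641 + sqrt(107746)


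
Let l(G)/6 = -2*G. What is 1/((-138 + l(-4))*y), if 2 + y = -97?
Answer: 1/8910 ≈ 0.00011223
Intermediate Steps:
l(G) = -12*G (l(G) = 6*(-2*G) = -12*G)
y = -99 (y = -2 - 97 = -99)
1/((-138 + l(-4))*y) = 1/((-138 - 12*(-4))*(-99)) = 1/((-138 + 48)*(-99)) = 1/(-90*(-99)) = 1/8910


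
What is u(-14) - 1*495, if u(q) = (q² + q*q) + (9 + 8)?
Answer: -86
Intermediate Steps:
u(q) = 17 + 2*q² (u(q) = (q² + q²) + 17 = 2*q² + 17 = 17 + 2*q²)
u(-14) - 1*495 = (17 + 2*(-14)²) - 1*495 = (17 + 2*196) - 495 = (17 + 392) - 495 = 409 - 495 = -86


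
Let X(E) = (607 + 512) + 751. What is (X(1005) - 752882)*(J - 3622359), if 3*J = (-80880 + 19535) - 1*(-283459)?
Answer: 2664831650852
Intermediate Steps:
X(E) = 1870 (X(E) = 1119 + 751 = 1870)
J = 74038 (J = ((-80880 + 19535) - 1*(-283459))/3 = (-61345 + 283459)/3 = (⅓)*222114 = 74038)
(X(1005) - 752882)*(J - 3622359) = (1870 - 752882)*(74038 - 3622359) = -751012*(-3548321) = 2664831650852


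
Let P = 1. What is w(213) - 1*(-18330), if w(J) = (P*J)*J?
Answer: 63699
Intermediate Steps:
w(J) = J² (w(J) = (1*J)*J = J*J = J²)
w(213) - 1*(-18330) = 213² - 1*(-18330) = 45369 + 18330 = 63699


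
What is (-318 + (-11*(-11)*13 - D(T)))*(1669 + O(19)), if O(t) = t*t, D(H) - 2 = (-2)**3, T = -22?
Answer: 2559830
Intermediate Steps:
D(H) = -6 (D(H) = 2 + (-2)**3 = 2 - 8 = -6)
O(t) = t**2
(-318 + (-11*(-11)*13 - D(T)))*(1669 + O(19)) = (-318 + (-11*(-11)*13 - 1*(-6)))*(1669 + 19**2) = (-318 + (121*13 + 6))*(1669 + 361) = (-318 + (1573 + 6))*2030 = (-318 + 1579)*2030 = 1261*2030 = 2559830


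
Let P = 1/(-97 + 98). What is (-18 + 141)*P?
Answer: 123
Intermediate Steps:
P = 1 (P = 1/1 = 1)
(-18 + 141)*P = (-18 + 141)*1 = 123*1 = 123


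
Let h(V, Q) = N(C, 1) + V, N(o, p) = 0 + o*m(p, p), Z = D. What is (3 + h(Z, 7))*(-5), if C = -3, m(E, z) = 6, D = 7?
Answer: 40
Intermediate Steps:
Z = 7
N(o, p) = 6*o (N(o, p) = 0 + o*6 = 0 + 6*o = 6*o)
h(V, Q) = -18 + V (h(V, Q) = 6*(-3) + V = -18 + V)
(3 + h(Z, 7))*(-5) = (3 + (-18 + 7))*(-5) = (3 - 11)*(-5) = -8*(-5) = 40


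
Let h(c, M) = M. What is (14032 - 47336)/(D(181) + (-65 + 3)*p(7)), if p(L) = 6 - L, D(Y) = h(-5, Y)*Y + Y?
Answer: -8326/8251 ≈ -1.0091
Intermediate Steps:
D(Y) = Y + Y² (D(Y) = Y*Y + Y = Y² + Y = Y + Y²)
(14032 - 47336)/(D(181) + (-65 + 3)*p(7)) = (14032 - 47336)/(181*(1 + 181) + (-65 + 3)*(6 - 1*7)) = -33304/(181*182 - 62*(6 - 7)) = -33304/(32942 - 62*(-1)) = -33304/(32942 + 62) = -33304/33004 = -33304*1/33004 = -8326/8251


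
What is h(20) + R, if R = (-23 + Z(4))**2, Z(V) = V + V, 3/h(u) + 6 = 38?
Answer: 7203/32 ≈ 225.09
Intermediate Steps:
h(u) = 3/32 (h(u) = 3/(-6 + 38) = 3/32)
Z(V) = 2*V
R = 225 (R = (-23 + 2*4)**2 = (-23 + 8)**2 = (-15)**2 = 225)
h(20) + R = 3/32 + 225 = 7203/32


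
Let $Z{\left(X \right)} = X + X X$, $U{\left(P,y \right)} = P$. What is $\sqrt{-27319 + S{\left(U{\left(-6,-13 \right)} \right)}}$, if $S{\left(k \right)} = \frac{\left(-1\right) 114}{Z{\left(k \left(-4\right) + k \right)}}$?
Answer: $\frac{i \sqrt{245874}}{3} \approx 165.29 i$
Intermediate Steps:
$Z{\left(X \right)} = X + X^{2}$
$S{\left(k \right)} = \frac{38}{k \left(1 - 3 k\right)}$ ($S{\left(k \right)} = \frac{\left(-1\right) 114}{\left(k \left(-4\right) + k\right) \left(1 + \left(k \left(-4\right) + k\right)\right)} = - \frac{114}{\left(- 4 k + k\right) \left(1 + \left(- 4 k + k\right)\right)} = - \frac{114}{- 3 k \left(1 - 3 k\right)} = - \frac{114}{\left(-3\right) k \left(1 - 3 k\right)} = - 114 \left(- \frac{1}{3 k \left(1 - 3 k\right)}\right) = \frac{38}{k \left(1 - 3 k\right)}$)
$\sqrt{-27319 + S{\left(U{\left(-6,-13 \right)} \right)}} = \sqrt{-27319 - \frac{38}{\left(-6\right) \left(-1 + 3 \left(-6\right)\right)}} = \sqrt{-27319 - - \frac{19}{3 \left(-1 - 18\right)}} = \sqrt{-27319 - - \frac{19}{3 \left(-19\right)}} = \sqrt{-27319 - \left(- \frac{19}{3}\right) \left(- \frac{1}{19}\right)} = \sqrt{-27319 - \frac{1}{3}} = \sqrt{- \frac{81958}{3}} = \frac{i \sqrt{245874}}{3}$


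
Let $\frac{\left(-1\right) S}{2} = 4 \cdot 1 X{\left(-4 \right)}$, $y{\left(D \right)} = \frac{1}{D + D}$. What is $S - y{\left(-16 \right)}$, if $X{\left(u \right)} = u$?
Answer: $\frac{1025}{32} \approx 32.031$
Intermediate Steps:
$y{\left(D \right)} = \frac{1}{2 D}$
$S = 32$ ($S = - 2 \cdot 4 \cdot 1 \left(-4\right) = - 2 \cdot 4 \left(-4\right) = \left(-2\right) \left(-16\right) = 32$)
$S - y{\left(-16 \right)} = 32 - \frac{1}{2 \left(-16\right)} = 32 - \frac{1}{2} \left(- \frac{1}{16}\right) = 32 - - \frac{1}{32} = 32 + \frac{1}{32} = \frac{1025}{32}$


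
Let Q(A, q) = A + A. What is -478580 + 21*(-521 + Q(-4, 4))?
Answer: -489689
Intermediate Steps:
Q(A, q) = 2*A
-478580 + 21*(-521 + Q(-4, 4)) = -478580 + 21*(-521 + 2*(-4)) = -478580 + 21*(-521 - 8) = -478580 + 21*(-529) = -478580 - 11109 = -489689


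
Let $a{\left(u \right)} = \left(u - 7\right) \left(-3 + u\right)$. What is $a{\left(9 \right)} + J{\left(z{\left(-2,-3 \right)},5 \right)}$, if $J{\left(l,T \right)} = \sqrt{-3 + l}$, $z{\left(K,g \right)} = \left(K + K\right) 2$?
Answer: $12 + i \sqrt{11} \approx 12.0 + 3.3166 i$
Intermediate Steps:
$z{\left(K,g \right)} = 4 K$ ($z{\left(K,g \right)} = 2 K 2 = 4 K$)
$a{\left(u \right)} = \left(-7 + u\right) \left(-3 + u\right)$
$a{\left(9 \right)} + J{\left(z{\left(-2,-3 \right)},5 \right)} = \left(21 + 9^{2} - 90\right) + \sqrt{-3 + 4 \left(-2\right)} = \left(21 + 81 - 90\right) + \sqrt{-3 - 8} = 12 + \sqrt{-11} = 12 + i \sqrt{11}$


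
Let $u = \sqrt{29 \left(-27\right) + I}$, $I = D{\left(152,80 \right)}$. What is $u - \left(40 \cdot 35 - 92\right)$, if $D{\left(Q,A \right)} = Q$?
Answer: $-1308 + i \sqrt{631} \approx -1308.0 + 25.12 i$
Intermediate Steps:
$I = 152$
$u = i \sqrt{631}$ ($u = \sqrt{29 \left(-27\right) + 152} = \sqrt{-783 + 152} = \sqrt{-631} = i \sqrt{631} \approx 25.12 i$)
$u - \left(40 \cdot 35 - 92\right) = i \sqrt{631} - \left(40 \cdot 35 - 92\right) = i \sqrt{631} - \left(1400 - 92\right) = i \sqrt{631} - 1308 = -1308 + i \sqrt{631}$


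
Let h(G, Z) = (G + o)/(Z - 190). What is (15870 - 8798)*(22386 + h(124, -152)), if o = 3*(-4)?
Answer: 27071262400/171 ≈ 1.5831e+8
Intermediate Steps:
o = -12
h(G, Z) = (-12 + G)/(-190 + Z) (h(G, Z) = (G - 12)/(Z - 190) = (-12 + G)/(-190 + Z))
(15870 - 8798)*(22386 + h(124, -152)) = (15870 - 8798)*(22386 + (-12 + 124)/(-190 - 152)) = 7072*(22386 + 112/(-342)) = 7072*(22386 - 1/342*112) = 7072*(22386 - 56/171) = 7072*(3827950/171) = 27071262400/171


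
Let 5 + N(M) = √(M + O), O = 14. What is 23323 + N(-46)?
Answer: 23318 + 4*I*√2 ≈ 23318.0 + 5.6569*I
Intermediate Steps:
N(M) = -5 + √(14 + M) (N(M) = -5 + √(M + 14) = -5 + √(14 + M))
23323 + N(-46) = 23323 + (-5 + √(14 - 46)) = 23323 + (-5 + √(-32)) = 23323 + (-5 + 4*I*√2) = 23318 + 4*I*√2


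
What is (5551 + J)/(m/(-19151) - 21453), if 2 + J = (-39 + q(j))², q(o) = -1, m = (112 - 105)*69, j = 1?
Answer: -45636833/136948962 ≈ -0.33324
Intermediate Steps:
m = 483 (m = 7*69 = 483)
J = 1598 (J = -2 + (-39 - 1)² = -2 + (-40)² = -2 + 1600 = 1598)
(5551 + J)/(m/(-19151) - 21453) = (5551 + 1598)/(483/(-19151) - 21453) = 7149/(483*(-1/19151) - 21453) = 7149/(-483/19151 - 21453) = 7149/(-410846886/19151) = 7149*(-19151/410846886) = -45636833/136948962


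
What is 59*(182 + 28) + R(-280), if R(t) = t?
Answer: 12110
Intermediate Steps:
59*(182 + 28) + R(-280) = 59*(182 + 28) - 280 = 59*210 - 280 = 12390 - 280 = 12110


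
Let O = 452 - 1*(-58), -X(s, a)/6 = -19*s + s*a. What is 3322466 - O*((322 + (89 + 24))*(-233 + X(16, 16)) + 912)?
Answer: -9344404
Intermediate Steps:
X(s, a) = 114*s - 6*a*s (X(s, a) = -6*(-19*s + s*a) = -6*(-19*s + a*s) = 114*s - 6*a*s)
O = 510 (O = 452 + 58 = 510)
3322466 - O*((322 + (89 + 24))*(-233 + X(16, 16)) + 912) = 3322466 - 510*((322 + (89 + 24))*(-233 + 6*16*(19 - 1*16)) + 912) = 3322466 - 510*((322 + 113)*(-233 + 6*16*(19 - 16)) + 912) = 3322466 - 510*(435*(-233 + 6*16*3) + 912) = 3322466 - 510*(435*(-233 + 288) + 912) = 3322466 - 510*(435*55 + 912) = 3322466 - 510*(23925 + 912) = 3322466 - 510*24837 = 3322466 - 1*12666870 = 3322466 - 12666870 = -9344404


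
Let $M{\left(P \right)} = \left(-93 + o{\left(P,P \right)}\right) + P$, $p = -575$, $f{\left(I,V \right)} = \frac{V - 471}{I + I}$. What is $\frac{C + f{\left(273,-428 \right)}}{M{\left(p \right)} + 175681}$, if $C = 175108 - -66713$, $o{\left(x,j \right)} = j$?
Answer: $\frac{132033367}{95243148} \approx 1.3863$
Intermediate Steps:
$f{\left(I,V \right)} = \frac{-471 + V}{2 I}$
$C = 241821$ ($C = 175108 + 66713 = 241821$)
$M{\left(P \right)} = -93 + 2 P$ ($M{\left(P \right)} = \left(-93 + P\right) + P = -93 + 2 P$)
$\frac{C + f{\left(273,-428 \right)}}{M{\left(p \right)} + 175681} = \frac{241821 + \frac{-471 - 428}{2 \cdot 273}}{\left(-93 + 2 \left(-575\right)\right) + 175681} = \frac{241821 + \frac{1}{2} \cdot \frac{1}{273} \left(-899\right)}{\left(-93 - 1150\right) + 175681} = \frac{241821 - \frac{899}{546}}{-1243 + 175681} = \frac{132033367}{546 \cdot 174438} = \frac{132033367}{546} \cdot \frac{1}{174438} = \frac{132033367}{95243148}$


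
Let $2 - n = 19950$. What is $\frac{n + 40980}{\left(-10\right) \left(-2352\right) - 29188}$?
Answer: $- \frac{5258}{1417} \approx -3.7107$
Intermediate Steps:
$n = -19948$ ($n = 2 - 19950 = -19948$)
$\frac{n + 40980}{\left(-10\right) \left(-2352\right) - 29188} = \frac{-19948 + 40980}{\left(-10\right) \left(-2352\right) - 29188} = \frac{21032}{23520 - 29188} = \frac{21032}{-5668} = 21032 \left(- \frac{1}{5668}\right) = - \frac{5258}{1417}$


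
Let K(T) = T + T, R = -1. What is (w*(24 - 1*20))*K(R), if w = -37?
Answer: 296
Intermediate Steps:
K(T) = 2*T
(w*(24 - 1*20))*K(R) = (-37*(24 - 1*20))*(2*(-1)) = -37*(24 - 20)*(-2) = -37*4*(-2) = -148*(-2) = 296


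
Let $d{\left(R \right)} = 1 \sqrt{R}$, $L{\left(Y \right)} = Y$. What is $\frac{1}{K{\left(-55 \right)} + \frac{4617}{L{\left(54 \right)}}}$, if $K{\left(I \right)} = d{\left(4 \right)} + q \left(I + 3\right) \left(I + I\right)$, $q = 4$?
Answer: $\frac{2}{45935} \approx 4.354 \cdot 10^{-5}$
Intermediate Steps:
$d{\left(R \right)} = \sqrt{R}$
$K{\left(I \right)} = 2 + 8 I \left(3 + I\right)$ ($K{\left(I \right)} = \sqrt{4} + 4 \left(I + 3\right) \left(I + I\right) = 2 + 4 \left(3 + I\right) 2 I = 2 + 4 \cdot 2 I \left(3 + I\right) = 2 + 8 I \left(3 + I\right)$)
$\frac{1}{K{\left(-55 \right)} + \frac{4617}{L{\left(54 \right)}}} = \frac{1}{\left(2 + 8 \left(-55\right)^{2} + 24 \left(-55\right)\right) + \frac{4617}{54}} = \frac{1}{\left(2 + 8 \cdot 3025 - 1320\right) + 4617 \cdot \frac{1}{54}} = \frac{1}{\left(2 + 24200 - 1320\right) + \frac{171}{2}} = \frac{1}{22882 + \frac{171}{2}} = \frac{1}{\frac{45935}{2}} = \frac{2}{45935}$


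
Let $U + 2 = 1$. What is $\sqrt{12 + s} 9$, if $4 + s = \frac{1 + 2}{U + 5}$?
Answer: $\frac{9 \sqrt{35}}{2} \approx 26.622$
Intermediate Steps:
$U = -1$ ($U = -2 + 1 = -1$)
$s = - \frac{13}{4}$ ($s = -4 + \frac{1 + 2}{-1 + 5} = -4 + \frac{3}{4} = - \frac{13}{4} \approx -3.25$)
$\sqrt{12 + s} 9 = \sqrt{12 - \frac{13}{4}} \cdot 9 = \sqrt{\frac{35}{4}} \cdot 9 = \frac{\sqrt{35}}{2} \cdot 9 = \frac{9 \sqrt{35}}{2}$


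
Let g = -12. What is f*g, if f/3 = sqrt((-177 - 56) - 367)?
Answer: -360*I*sqrt(6) ≈ -881.82*I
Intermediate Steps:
f = 30*I*sqrt(6) (f = 3*sqrt((-177 - 56) - 367) = 3*sqrt(-233 - 367) = 3*sqrt(-600) = 3*(10*I*sqrt(6)) = 30*I*sqrt(6) ≈ 73.485*I)
f*g = (30*I*sqrt(6))*(-12) = -360*I*sqrt(6)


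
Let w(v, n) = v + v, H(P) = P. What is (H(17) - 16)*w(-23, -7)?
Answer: -46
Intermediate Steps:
w(v, n) = 2*v
(H(17) - 16)*w(-23, -7) = (17 - 16)*(2*(-23)) = 1*(-46) = -46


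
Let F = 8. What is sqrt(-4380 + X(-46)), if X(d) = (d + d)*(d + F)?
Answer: 2*I*sqrt(221) ≈ 29.732*I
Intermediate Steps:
X(d) = 2*d*(8 + d) (X(d) = (d + d)*(d + 8) = (2*d)*(8 + d) = 2*d*(8 + d))
sqrt(-4380 + X(-46)) = sqrt(-4380 + 2*(-46)*(8 - 46)) = sqrt(-4380 + 2*(-46)*(-38)) = sqrt(-4380 + 3496) = sqrt(-884) = 2*I*sqrt(221)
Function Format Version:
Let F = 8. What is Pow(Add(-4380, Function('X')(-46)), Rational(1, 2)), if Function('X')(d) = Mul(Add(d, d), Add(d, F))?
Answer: Mul(2, I, Pow(221, Rational(1, 2))) ≈ Mul(29.732, I)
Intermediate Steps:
Function('X')(d) = Mul(2, d, Add(8, d)) (Function('X')(d) = Mul(Add(d, d), Add(d, 8)) = Mul(Mul(2, d), Add(8, d)) = Mul(2, d, Add(8, d)))
Pow(Add(-4380, Function('X')(-46)), Rational(1, 2)) = Pow(Add(-4380, Mul(2, -46, Add(8, -46))), Rational(1, 2)) = Pow(Add(-4380, Mul(2, -46, -38)), Rational(1, 2)) = Pow(Add(-4380, 3496), Rational(1, 2)) = Pow(-884, Rational(1, 2)) = Mul(2, I, Pow(221, Rational(1, 2)))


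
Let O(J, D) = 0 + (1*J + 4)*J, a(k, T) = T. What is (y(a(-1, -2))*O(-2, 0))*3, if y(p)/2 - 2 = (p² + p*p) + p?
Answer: -192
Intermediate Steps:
y(p) = 4 + 2*p + 4*p² (y(p) = 4 + 2*((p² + p*p) + p) = 4 + 2*((p² + p²) + p) = 4 + 2*(2*p² + p) = 4 + 2*(p + 2*p²) = 4 + (2*p + 4*p²) = 4 + 2*p + 4*p²)
O(J, D) = J*(4 + J) (O(J, D) = 0 + (J + 4)*J = 0 + (4 + J)*J = 0 + J*(4 + J) = J*(4 + J))
(y(a(-1, -2))*O(-2, 0))*3 = ((4 + 2*(-2) + 4*(-2)²)*(-2*(4 - 2)))*3 = ((4 - 4 + 4*4)*(-2*2))*3 = ((4 - 4 + 16)*(-4))*3 = (16*(-4))*3 = -64*3 = -192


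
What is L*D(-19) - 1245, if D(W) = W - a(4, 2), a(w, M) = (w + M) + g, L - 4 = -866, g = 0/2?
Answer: 20305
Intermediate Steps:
g = 0 (g = 0*(½) = 0)
L = -862 (L = 4 - 866 = -862)
a(w, M) = M + w (a(w, M) = (w + M) + 0 = (M + w) + 0 = M + w)
D(W) = -6 + W (D(W) = W - (2 + 4) = W - 1*6 = W - 6 = -6 + W)
L*D(-19) - 1245 = -862*(-6 - 19) - 1245 = -862*(-25) - 1245 = 21550 - 1245 = 20305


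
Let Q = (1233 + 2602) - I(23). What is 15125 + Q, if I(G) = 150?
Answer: 18810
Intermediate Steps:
Q = 3685 (Q = (1233 + 2602) - 1*150 = 3835 - 150 = 3685)
15125 + Q = 15125 + 3685 = 18810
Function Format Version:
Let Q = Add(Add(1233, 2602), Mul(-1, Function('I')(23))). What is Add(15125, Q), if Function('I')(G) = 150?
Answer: 18810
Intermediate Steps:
Q = 3685 (Q = Add(Add(1233, 2602), Mul(-1, 150)) = Add(3835, -150) = 3685)
Add(15125, Q) = Add(15125, 3685) = 18810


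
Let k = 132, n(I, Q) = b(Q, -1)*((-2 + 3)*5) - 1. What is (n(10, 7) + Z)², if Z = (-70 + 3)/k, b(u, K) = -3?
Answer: 4748041/17424 ≈ 272.50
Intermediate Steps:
n(I, Q) = -16 (n(I, Q) = -3*(-2 + 3)*5 - 1 = -3*5 - 1 = -15 - 1 = -16)
Z = -67/132 (Z = (-70 + 3)/132 = -67*1/132 = -67/132 ≈ -0.50758)
(n(10, 7) + Z)² = (-16 - 67/132)² = (-2179/132)² = 4748041/17424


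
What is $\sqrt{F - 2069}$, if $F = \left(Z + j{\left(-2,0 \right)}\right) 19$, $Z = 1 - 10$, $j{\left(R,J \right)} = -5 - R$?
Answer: $i \sqrt{2297} \approx 47.927 i$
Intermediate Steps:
$Z = -9$
$F = -228$ ($F = \left(-9 - 3\right) 19 = \left(-12\right) 19 = -228$)
$\sqrt{F - 2069} = \sqrt{-228 - 2069} = \sqrt{-2297} = i \sqrt{2297}$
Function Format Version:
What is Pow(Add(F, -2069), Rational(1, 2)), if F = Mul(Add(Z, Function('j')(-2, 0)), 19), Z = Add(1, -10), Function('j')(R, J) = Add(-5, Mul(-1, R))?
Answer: Mul(I, Pow(2297, Rational(1, 2))) ≈ Mul(47.927, I)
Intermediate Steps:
Z = -9
F = -228 (F = Mul(Add(-9, Add(-5, Mul(-1, -2))), 19) = Mul(Add(-9, Add(-5, 2)), 19) = Mul(Add(-9, -3), 19) = Mul(-12, 19) = -228)
Pow(Add(F, -2069), Rational(1, 2)) = Pow(Add(-228, -2069), Rational(1, 2)) = Pow(-2297, Rational(1, 2)) = Mul(I, Pow(2297, Rational(1, 2)))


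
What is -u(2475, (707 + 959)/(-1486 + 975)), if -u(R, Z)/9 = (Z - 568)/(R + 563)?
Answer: -187659/110887 ≈ -1.6923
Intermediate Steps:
u(R, Z) = -9*(-568 + Z)/(563 + R) (u(R, Z) = -9*(Z - 568)/(R + 563) = -9*(-568 + Z)/(563 + R))
-u(2475, (707 + 959)/(-1486 + 975)) = -9*(568 - (707 + 959)/(-1486 + 975))/(563 + 2475) = -9*(568 - 1666/(-511))/3038 = -9*(568 - 1666*(-1)/511)/3038 = -9*(568 - 1*(-238/73))/3038 = -9*(568 + 238/73)/3038 = -9*41702/(3038*73) = -1*187659/110887 = -187659/110887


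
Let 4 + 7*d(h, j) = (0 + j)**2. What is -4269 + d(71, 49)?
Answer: -27486/7 ≈ -3926.6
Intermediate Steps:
d(h, j) = -4/7 + j**2/7 (d(h, j) = -4/7 + (0 + j)**2/7 = -4/7 + j**2/7)
-4269 + d(71, 49) = -4269 + (-4/7 + (1/7)*49**2) = -4269 + (-4/7 + (1/7)*2401) = -4269 + (-4/7 + 343) = -4269 + 2397/7 = -27486/7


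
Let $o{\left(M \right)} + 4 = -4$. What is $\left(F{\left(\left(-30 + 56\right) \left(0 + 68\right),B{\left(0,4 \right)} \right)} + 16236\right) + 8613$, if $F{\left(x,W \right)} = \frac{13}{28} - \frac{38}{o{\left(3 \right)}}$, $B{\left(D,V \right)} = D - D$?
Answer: $\frac{347959}{14} \approx 24854.0$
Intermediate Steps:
$o{\left(M \right)} = -8$ ($o{\left(M \right)} = -4 - 4 = -8$)
$B{\left(D,V \right)} = 0$
$F{\left(x,W \right)} = \frac{73}{14}$ ($F{\left(x,W \right)} = \frac{13}{28} - \frac{38}{-8} = 13 \cdot \frac{1}{28} - - \frac{19}{4} = \frac{13}{28} + \frac{19}{4} = \frac{73}{14}$)
$\left(F{\left(\left(-30 + 56\right) \left(0 + 68\right),B{\left(0,4 \right)} \right)} + 16236\right) + 8613 = \left(\frac{73}{14} + 16236\right) + 8613 = \frac{227377}{14} + 8613 = \frac{347959}{14}$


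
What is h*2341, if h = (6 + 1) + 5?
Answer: 28092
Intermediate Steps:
h = 12 (h = 7 + 5 = 12)
h*2341 = 12*2341 = 28092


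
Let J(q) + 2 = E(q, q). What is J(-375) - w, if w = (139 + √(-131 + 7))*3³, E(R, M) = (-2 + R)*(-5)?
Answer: -1870 - 54*I*√31 ≈ -1870.0 - 300.66*I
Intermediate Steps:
E(R, M) = 10 - 5*R
J(q) = 8 - 5*q (J(q) = -2 + (10 - 5*q) = 8 - 5*q)
w = 3753 + 54*I*√31 (w = (139 + √(-124))*27 = (139 + 2*I*√31)*27 = 3753 + 54*I*√31 ≈ 3753.0 + 300.66*I)
J(-375) - w = (8 - 5*(-375)) - (3753 + 54*I*√31) = (8 + 1875) + (-3753 - 54*I*√31) = 1883 + (-3753 - 54*I*√31) = -1870 - 54*I*√31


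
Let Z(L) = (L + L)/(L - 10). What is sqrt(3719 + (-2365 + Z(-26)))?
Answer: sqrt(12199)/3 ≈ 36.816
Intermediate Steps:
Z(L) = 2*L/(-10 + L) (Z(L) = (2*L)/(-10 + L) = 2*L/(-10 + L))
sqrt(3719 + (-2365 + Z(-26))) = sqrt(3719 + (-2365 + 2*(-26)/(-10 - 26))) = sqrt(3719 + (-2365 + 2*(-26)/(-36))) = sqrt(3719 + (-2365 + 2*(-26)*(-1/36))) = sqrt(3719 + (-2365 + 13/9)) = sqrt(3719 - 21272/9) = sqrt(12199/9) = sqrt(12199)/3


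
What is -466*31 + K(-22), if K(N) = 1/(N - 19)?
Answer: -592287/41 ≈ -14446.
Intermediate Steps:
K(N) = 1/(-19 + N)
-466*31 + K(-22) = -466*31 + 1/(-19 - 22) = -14446 + 1/(-41) = -14446 - 1/41 = -592287/41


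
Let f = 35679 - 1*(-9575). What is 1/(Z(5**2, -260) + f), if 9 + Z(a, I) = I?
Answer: 1/44985 ≈ 2.2230e-5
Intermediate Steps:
Z(a, I) = -9 + I
f = 45254 (f = 35679 + 9575 = 45254)
1/(Z(5**2, -260) + f) = 1/((-9 - 260) + 45254) = 1/(-269 + 45254) = 1/44985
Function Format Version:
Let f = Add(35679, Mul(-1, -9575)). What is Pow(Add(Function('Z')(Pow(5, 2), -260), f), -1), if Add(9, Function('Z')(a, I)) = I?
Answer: Rational(1, 44985) ≈ 2.2230e-5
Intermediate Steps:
Function('Z')(a, I) = Add(-9, I)
f = 45254 (f = Add(35679, 9575) = 45254)
Pow(Add(Function('Z')(Pow(5, 2), -260), f), -1) = Pow(Add(Add(-9, -260), 45254), -1) = Pow(Add(-269, 45254), -1) = Pow(44985, -1) = Rational(1, 44985)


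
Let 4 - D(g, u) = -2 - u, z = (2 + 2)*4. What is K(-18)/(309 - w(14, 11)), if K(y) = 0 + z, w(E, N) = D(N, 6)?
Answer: 16/297 ≈ 0.053872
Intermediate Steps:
z = 16 (z = 4*4 = 16)
D(g, u) = 6 + u (D(g, u) = 4 - (-2 - u) = 4 + (2 + u) = 6 + u)
w(E, N) = 12 (w(E, N) = 6 + 6 = 12)
K(y) = 16 (K(y) = 0 + 16 = 16)
K(-18)/(309 - w(14, 11)) = 16/(309 - 1*12) = 16/(309 - 12) = 16/297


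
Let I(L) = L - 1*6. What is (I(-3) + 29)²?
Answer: 400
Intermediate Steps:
I(L) = -6 + L (I(L) = L - 6 = -6 + L)
(I(-3) + 29)² = ((-6 - 3) + 29)² = (-9 + 29)² = 20² = 400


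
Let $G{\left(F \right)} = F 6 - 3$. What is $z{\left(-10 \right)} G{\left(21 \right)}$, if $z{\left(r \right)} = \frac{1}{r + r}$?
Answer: $- \frac{123}{20} \approx -6.15$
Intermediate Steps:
$G{\left(F \right)} = -3 + 6 F$ ($G{\left(F \right)} = 6 F - 3 = -3 + 6 F$)
$z{\left(r \right)} = \frac{1}{2 r}$
$z{\left(-10 \right)} G{\left(21 \right)} = \frac{1}{2 \left(-10\right)} \left(-3 + 6 \cdot 21\right) = \frac{1}{2} \left(- \frac{1}{10}\right) \left(-3 + 126\right) = \left(- \frac{1}{20}\right) 123 = - \frac{123}{20}$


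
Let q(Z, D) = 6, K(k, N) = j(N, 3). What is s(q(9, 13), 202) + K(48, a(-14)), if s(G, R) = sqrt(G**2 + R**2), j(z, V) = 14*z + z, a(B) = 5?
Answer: 75 + 2*sqrt(10210) ≈ 277.09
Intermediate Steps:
j(z, V) = 15*z
K(k, N) = 15*N
s(q(9, 13), 202) + K(48, a(-14)) = sqrt(6**2 + 202**2) + 15*5 = sqrt(36 + 40804) + 75 = sqrt(40840) + 75 = 2*sqrt(10210) + 75 = 75 + 2*sqrt(10210)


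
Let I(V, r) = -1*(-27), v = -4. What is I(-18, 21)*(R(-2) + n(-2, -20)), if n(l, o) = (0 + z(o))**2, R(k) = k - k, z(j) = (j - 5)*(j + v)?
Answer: 9720000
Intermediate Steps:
z(j) = (-5 + j)*(-4 + j) (z(j) = (j - 5)*(j - 4) = (-5 + j)*(-4 + j))
I(V, r) = 27
R(k) = 0
n(l, o) = (20 + o**2 - 9*o)**2 (n(l, o) = (0 + (20 + o**2 - 9*o))**2 = (20 + o**2 - 9*o)**2)
I(-18, 21)*(R(-2) + n(-2, -20)) = 27*(0 + (20 + (-20)**2 - 9*(-20))**2) = 27*(0 + (20 + 400 + 180)**2) = 27*(0 + 600**2) = 27*(0 + 360000) = 27*360000 = 9720000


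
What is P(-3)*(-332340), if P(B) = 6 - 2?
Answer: -1329360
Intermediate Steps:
P(B) = 4
P(-3)*(-332340) = 4*(-332340) = -1329360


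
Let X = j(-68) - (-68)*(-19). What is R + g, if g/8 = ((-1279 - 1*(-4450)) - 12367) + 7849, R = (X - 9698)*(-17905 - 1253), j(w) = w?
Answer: 211838388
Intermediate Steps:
X = -1360 (X = -68 - (-68)*(-19) = -68 - 1*1292 = -68 - 1292 = -1360)
R = 211849164 (R = (-1360 - 9698)*(-17905 - 1253) = -11058*(-19158) = 211849164)
g = -10776 (g = 8*(((-1279 - 1*(-4450)) - 12367) + 7849) = 8*(((-1279 + 4450) - 12367) + 7849) = 8*((3171 - 12367) + 7849) = 8*(-9196 + 7849) = 8*(-1347) = -10776)
R + g = 211849164 - 10776 = 211838388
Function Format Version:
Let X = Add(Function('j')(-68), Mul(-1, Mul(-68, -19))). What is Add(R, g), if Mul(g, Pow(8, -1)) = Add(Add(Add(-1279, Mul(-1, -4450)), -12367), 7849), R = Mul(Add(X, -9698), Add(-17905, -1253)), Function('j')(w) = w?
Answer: 211838388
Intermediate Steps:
X = -1360 (X = Add(-68, Mul(-1, Mul(-68, -19))) = Add(-68, Mul(-1, 1292)) = Add(-68, -1292) = -1360)
R = 211849164 (R = Mul(Add(-1360, -9698), Add(-17905, -1253)) = Mul(-11058, -19158) = 211849164)
g = -10776 (g = Mul(8, Add(Add(Add(-1279, Mul(-1, -4450)), -12367), 7849)) = Mul(8, Add(Add(Add(-1279, 4450), -12367), 7849)) = Mul(8, Add(Add(3171, -12367), 7849)) = Mul(8, Add(-9196, 7849)) = Mul(8, -1347) = -10776)
Add(R, g) = Add(211849164, -10776) = 211838388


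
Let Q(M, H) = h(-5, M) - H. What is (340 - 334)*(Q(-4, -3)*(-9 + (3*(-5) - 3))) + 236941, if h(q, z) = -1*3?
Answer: 236941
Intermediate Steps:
h(q, z) = -3
Q(M, H) = -3 - H
(340 - 334)*(Q(-4, -3)*(-9 + (3*(-5) - 3))) + 236941 = (340 - 334)*((-3 - 1*(-3))*(-9 + (3*(-5) - 3))) + 236941 = 6*((-3 + 3)*(-9 + (-15 - 3))) + 236941 = 6*(0*(-9 - 18)) + 236941 = 6*(0*(-27)) + 236941 = 6*0 + 236941 = 0 + 236941 = 236941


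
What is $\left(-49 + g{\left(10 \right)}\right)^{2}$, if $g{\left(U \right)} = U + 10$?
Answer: $841$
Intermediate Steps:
$g{\left(U \right)} = 10 + U$
$\left(-49 + g{\left(10 \right)}\right)^{2} = \left(-49 + \left(10 + 10\right)\right)^{2} = \left(-49 + 20\right)^{2} = \left(-29\right)^{2} = 841$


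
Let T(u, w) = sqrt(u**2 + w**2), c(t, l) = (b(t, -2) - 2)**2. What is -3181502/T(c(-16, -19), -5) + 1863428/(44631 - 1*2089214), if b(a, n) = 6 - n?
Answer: -1863428/2044583 - 3181502*sqrt(1321)/1321 ≈ -87536.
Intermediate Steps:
c(t, l) = 36 (c(t, l) = ((6 - 1*(-2)) - 2)**2 = ((6 + 2) - 2)**2 = (8 - 2)**2 = 6**2 = 36)
-3181502/T(c(-16, -19), -5) + 1863428/(44631 - 1*2089214) = -3181502/sqrt(36**2 + (-5)**2) + 1863428/(44631 - 1*2089214) = -3181502/sqrt(1296 + 25) + 1863428/(44631 - 2089214) = -3181502*sqrt(1321)/1321 + 1863428/(-2044583) = -3181502*sqrt(1321)/1321 + 1863428*(-1/2044583) = -3181502*sqrt(1321)/1321 - 1863428/2044583 = -1863428/2044583 - 3181502*sqrt(1321)/1321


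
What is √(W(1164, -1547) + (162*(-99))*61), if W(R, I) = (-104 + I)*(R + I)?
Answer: I*√345985 ≈ 588.21*I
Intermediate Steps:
W(R, I) = (-104 + I)*(I + R)
√(W(1164, -1547) + (162*(-99))*61) = √(((-1547)² - 104*(-1547) - 104*1164 - 1547*1164) + (162*(-99))*61) = √((2393209 + 160888 - 121056 - 1800708) - 16038*61) = √(632333 - 978318) = √(-345985) = I*√345985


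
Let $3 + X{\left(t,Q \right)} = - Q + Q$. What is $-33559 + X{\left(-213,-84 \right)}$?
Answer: $-33562$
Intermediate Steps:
$X{\left(t,Q \right)} = -3$ ($X{\left(t,Q \right)} = -3 + \left(- Q + Q\right) = -3 + 0 = -3$)
$-33559 + X{\left(-213,-84 \right)} = -33559 - 3 = -33562$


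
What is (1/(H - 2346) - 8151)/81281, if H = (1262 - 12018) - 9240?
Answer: -182109643/1815980102 ≈ -0.10028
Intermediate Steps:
H = -19996 (H = -10756 - 9240 = -19996)
(1/(H - 2346) - 8151)/81281 = (1/(-19996 - 2346) - 8151)/81281 = (1/(-22342) - 8151)*(1/81281) = (-1/22342 - 8151)*(1/81281) = -182109643/22342*1/81281 = -182109643/1815980102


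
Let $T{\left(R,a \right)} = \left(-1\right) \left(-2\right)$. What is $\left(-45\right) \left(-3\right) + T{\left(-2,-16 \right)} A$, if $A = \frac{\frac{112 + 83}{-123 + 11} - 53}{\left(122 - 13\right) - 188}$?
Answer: $\frac{603371}{4424} \approx 136.39$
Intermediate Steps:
$T{\left(R,a \right)} = 2$
$A = \frac{6131}{8848}$ ($A = \frac{\frac{195}{-112} - 53}{109 - 188} = \frac{195 \left(- \frac{1}{112}\right) - 53}{-79} = \left(- \frac{195}{112} - 53\right) \left(- \frac{1}{79}\right) = \left(- \frac{6131}{112}\right) \left(- \frac{1}{79}\right) = \frac{6131}{8848} \approx 0.69292$)
$\left(-45\right) \left(-3\right) + T{\left(-2,-16 \right)} A = \left(-45\right) \left(-3\right) + 2 \cdot \frac{6131}{8848} = 135 + \frac{6131}{4424} = \frac{603371}{4424}$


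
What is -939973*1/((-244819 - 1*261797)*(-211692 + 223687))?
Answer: 939973/6076858920 ≈ 0.00015468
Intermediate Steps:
-939973*1/((-244819 - 1*261797)*(-211692 + 223687)) = -939973*1/(11995*(-244819 - 261797)) = -939973/(11995*(-506616)) = -939973/(-6076858920) = -939973*(-1/6076858920) = 939973/6076858920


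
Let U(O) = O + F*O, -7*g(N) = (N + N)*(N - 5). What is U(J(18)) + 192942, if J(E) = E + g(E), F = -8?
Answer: 193284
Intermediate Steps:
g(N) = -2*N*(-5 + N)/7 (g(N) = -(N + N)*(N - 5)/7 = -2*N*(-5 + N)/7)
J(E) = E + 2*E*(5 - E)/7
U(O) = -7*O (U(O) = O - 8*O = -7*O)
U(J(18)) + 192942 = -18*(17 - 2*18) + 192942 = -18*(17 - 36) + 192942 = -18*(-19) + 192942 = -7*(-342/7) + 192942 = 342 + 192942 = 193284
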